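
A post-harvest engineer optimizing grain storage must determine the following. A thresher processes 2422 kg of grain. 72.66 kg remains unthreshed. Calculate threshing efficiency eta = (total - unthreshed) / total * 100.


eta = (total - unthreshed) / total * 100
    = (2422 - 72.66) / 2422 * 100
    = 2349.34 / 2422 * 100
    = 97%


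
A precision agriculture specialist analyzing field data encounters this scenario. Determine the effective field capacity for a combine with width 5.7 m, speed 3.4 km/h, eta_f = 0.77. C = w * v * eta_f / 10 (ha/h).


C = w * v * eta_f / 10
  = 5.7 * 3.4 * 0.77 / 10
  = 14.92 / 10
  = 1.49 ha/h


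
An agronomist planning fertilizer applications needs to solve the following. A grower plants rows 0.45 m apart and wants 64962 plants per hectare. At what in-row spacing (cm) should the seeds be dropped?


spacing = 10000 / (row_sp * density)
        = 10000 / (0.45 * 64962)
        = 10000 / 29232.90
        = 0.34208 m = 34.21 cm


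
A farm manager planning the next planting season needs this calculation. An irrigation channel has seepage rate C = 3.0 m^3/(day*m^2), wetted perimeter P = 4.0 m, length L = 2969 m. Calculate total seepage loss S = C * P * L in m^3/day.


S = C * P * L
  = 3.0 * 4.0 * 2969
  = 35628 m^3/day


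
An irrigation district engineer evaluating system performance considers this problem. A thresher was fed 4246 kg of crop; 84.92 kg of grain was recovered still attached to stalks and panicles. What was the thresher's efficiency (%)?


eta = (total - unthreshed) / total * 100
    = (4246 - 84.92) / 4246 * 100
    = 4161.08 / 4246 * 100
    = 98%


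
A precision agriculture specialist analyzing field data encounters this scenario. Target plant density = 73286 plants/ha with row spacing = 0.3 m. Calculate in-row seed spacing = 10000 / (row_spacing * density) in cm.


spacing = 10000 / (row_sp * density)
        = 10000 / (0.3 * 73286)
        = 10000 / 21985.80
        = 0.45484 m = 45.48 cm


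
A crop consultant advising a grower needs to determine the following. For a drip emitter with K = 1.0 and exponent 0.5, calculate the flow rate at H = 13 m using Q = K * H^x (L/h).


Q = K * H^x
  = 1.0 * 13^0.5
  = 1.0 * 3.6056
  = 3.61 L/h


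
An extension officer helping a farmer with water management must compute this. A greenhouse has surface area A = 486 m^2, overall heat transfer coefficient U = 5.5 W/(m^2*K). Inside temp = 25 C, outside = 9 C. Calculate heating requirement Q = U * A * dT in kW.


dT = 25 - (9) = 16 K
Q = U * A * dT
  = 5.5 * 486 * 16
  = 42768 W = 42.77 kW


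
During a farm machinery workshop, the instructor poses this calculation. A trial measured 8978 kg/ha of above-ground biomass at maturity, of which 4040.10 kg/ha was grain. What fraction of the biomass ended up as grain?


HI = grain_yield / biomass
   = 4040.10 / 8978
   = 0.45


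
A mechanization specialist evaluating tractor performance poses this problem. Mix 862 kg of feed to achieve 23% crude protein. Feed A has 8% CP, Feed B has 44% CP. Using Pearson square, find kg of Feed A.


parts_A = CP_b - target = 44 - 23 = 21
parts_B = target - CP_a = 23 - 8 = 15
total_parts = 21 + 15 = 36
Feed A = 862 * 21 / 36 = 502.83 kg
Feed B = 862 * 15 / 36 = 359.17 kg

502.83 kg


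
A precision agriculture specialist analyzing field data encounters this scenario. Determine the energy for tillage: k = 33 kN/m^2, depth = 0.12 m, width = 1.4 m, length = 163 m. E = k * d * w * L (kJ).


E = k * d * w * L
  = 33 * 0.12 * 1.4 * 163
  = 903.67 kJ


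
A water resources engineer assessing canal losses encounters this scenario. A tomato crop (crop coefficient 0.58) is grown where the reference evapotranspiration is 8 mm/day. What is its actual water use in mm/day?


ETc = Kc * ET0
    = 0.58 * 8
    = 4.64 mm/day


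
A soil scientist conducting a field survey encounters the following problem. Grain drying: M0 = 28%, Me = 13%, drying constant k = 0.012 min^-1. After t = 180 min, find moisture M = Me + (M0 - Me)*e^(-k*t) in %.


M = Me + (M0 - Me) * e^(-k*t)
  = 13 + (28 - 13) * e^(-0.012*180)
  = 13 + 15 * e^(-2.160)
  = 13 + 15 * 0.11533
  = 13 + 1.7299
  = 14.73%


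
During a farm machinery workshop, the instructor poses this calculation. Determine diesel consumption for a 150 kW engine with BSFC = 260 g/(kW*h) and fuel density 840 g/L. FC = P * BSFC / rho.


FC = P * BSFC / rho_fuel
   = 150 * 260 / 840
   = 39000 / 840
   = 46.43 L/h


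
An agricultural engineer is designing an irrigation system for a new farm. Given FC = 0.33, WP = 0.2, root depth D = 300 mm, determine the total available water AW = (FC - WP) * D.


AW = (FC - WP) * D
   = (0.33 - 0.2) * 300
   = 0.13 * 300
   = 39 mm


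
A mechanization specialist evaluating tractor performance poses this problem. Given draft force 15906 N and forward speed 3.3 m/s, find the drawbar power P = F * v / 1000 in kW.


P = F * v / 1000
  = 15906 * 3.3 / 1000
  = 52489.80 / 1000
  = 52.49 kW


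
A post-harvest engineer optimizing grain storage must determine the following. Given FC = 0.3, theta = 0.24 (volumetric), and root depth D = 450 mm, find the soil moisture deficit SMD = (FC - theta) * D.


SMD = (FC - theta) * D
    = (0.3 - 0.24) * 450
    = 0.060 * 450
    = 27 mm


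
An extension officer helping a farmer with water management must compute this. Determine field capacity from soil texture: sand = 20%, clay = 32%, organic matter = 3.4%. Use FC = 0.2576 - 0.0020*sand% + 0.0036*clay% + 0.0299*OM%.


FC = 0.2576 - 0.0020*20 + 0.0036*32 + 0.0299*3.4
   = 0.2576 - 0.0400 + 0.1152 + 0.1017
   = 0.4345


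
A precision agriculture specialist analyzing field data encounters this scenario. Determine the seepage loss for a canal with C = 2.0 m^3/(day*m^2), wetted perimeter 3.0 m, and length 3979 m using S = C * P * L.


S = C * P * L
  = 2.0 * 3.0 * 3979
  = 23874 m^3/day


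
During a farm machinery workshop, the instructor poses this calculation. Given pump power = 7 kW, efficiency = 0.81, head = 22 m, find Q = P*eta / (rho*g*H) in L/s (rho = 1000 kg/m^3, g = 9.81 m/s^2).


Q = (P * 1000 * eta) / (rho * g * H)
  = (7 * 1000 * 0.81) / (1000 * 9.81 * 22)
  = 5670 / 215820
  = 0.02627 m^3/s = 26.27 L/s


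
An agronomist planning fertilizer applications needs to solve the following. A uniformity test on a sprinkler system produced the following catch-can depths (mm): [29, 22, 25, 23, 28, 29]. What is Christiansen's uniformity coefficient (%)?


xbar = 156 / 6 = 26
sum|xi - xbar| = 16
CU = 100 * (1 - 16 / (6 * 26))
   = 100 * (1 - 0.1026)
   = 89.74%


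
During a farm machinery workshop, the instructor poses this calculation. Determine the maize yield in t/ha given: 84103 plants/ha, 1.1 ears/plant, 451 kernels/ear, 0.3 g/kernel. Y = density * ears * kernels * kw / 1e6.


Y = density * ears * kernels * kw
  = 84103 * 1.1 * 451 * 0.3 g/ha
  = 12517049.49 g/ha
  = 12517.05 kg/ha = 12.52 t/ha


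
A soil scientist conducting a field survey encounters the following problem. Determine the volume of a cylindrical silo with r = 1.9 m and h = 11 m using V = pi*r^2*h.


V = pi * r^2 * h
  = pi * 1.9^2 * 11
  = pi * 3.61 * 11
  = 124.75 m^3


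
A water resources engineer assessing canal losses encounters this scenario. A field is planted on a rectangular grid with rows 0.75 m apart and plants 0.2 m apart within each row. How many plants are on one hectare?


D = 10000 / (row_sp * plant_sp)
  = 10000 / (0.75 * 0.2)
  = 10000 / 0.1500
  = 66666.67 plants/ha


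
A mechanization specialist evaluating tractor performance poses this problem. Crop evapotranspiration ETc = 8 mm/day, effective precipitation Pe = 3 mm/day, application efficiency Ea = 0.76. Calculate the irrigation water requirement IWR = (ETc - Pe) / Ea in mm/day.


IWR = (ETc - Pe) / Ea
    = (8 - 3) / 0.76
    = 5 / 0.76
    = 6.58 mm/day


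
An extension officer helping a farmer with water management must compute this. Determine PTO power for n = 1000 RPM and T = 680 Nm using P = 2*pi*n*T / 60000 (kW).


P = 2*pi*n*T / 60000
  = 2*pi * 1000 * 680 / 60000
  = 4272566.01 / 60000
  = 71.21 kW


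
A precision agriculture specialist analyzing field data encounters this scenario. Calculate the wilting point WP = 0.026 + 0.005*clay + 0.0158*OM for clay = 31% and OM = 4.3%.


WP = 0.026 + 0.005*31 + 0.0158*4.3
   = 0.026 + 0.1550 + 0.0679
   = 0.2489


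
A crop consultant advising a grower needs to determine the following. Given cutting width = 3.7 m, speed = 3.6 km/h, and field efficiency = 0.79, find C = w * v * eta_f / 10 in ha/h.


C = w * v * eta_f / 10
  = 3.7 * 3.6 * 0.79 / 10
  = 10.52 / 10
  = 1.05 ha/h


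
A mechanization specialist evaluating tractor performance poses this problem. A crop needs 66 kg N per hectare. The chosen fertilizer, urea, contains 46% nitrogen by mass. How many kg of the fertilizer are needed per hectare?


Rate = N_required / (N_content / 100)
     = 66 / (46 / 100)
     = 66 / 0.46
     = 143.48 kg/ha


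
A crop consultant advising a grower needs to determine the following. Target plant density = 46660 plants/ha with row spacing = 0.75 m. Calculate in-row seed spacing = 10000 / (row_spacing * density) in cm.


spacing = 10000 / (row_sp * density)
        = 10000 / (0.75 * 46660)
        = 10000 / 34995
        = 0.28576 m = 28.58 cm


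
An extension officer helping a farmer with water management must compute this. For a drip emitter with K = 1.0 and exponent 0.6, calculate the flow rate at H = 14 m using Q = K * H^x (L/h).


Q = K * H^x
  = 1.0 * 14^0.6
  = 1.0 * 4.8717
  = 4.87 L/h


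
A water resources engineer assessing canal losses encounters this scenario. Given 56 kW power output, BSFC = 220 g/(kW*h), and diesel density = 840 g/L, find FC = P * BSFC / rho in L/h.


FC = P * BSFC / rho_fuel
   = 56 * 220 / 840
   = 12320 / 840
   = 14.67 L/h


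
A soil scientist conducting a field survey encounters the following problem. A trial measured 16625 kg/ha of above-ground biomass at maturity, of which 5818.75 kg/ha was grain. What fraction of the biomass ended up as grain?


HI = grain_yield / biomass
   = 5818.75 / 16625
   = 0.35


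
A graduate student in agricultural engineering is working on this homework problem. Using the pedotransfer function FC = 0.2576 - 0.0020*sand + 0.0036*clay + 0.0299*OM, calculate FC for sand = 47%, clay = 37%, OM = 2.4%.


FC = 0.2576 - 0.0020*47 + 0.0036*37 + 0.0299*2.4
   = 0.2576 - 0.0940 + 0.1332 + 0.0718
   = 0.3686


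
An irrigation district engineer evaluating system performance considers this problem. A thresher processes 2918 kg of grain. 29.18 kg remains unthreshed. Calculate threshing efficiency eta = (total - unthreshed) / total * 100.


eta = (total - unthreshed) / total * 100
    = (2918 - 29.18) / 2918 * 100
    = 2888.82 / 2918 * 100
    = 99%


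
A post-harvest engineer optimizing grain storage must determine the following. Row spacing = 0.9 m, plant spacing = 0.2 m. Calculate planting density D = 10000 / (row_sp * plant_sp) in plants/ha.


D = 10000 / (row_sp * plant_sp)
  = 10000 / (0.9 * 0.2)
  = 10000 / 0.1800
  = 55555.56 plants/ha


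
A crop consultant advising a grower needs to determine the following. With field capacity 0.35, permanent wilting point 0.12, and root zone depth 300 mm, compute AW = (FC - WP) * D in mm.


AW = (FC - WP) * D
   = (0.35 - 0.12) * 300
   = 0.23 * 300
   = 69 mm


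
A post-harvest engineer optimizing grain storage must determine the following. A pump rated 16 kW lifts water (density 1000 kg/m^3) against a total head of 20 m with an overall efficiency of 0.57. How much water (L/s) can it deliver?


Q = (P * 1000 * eta) / (rho * g * H)
  = (16 * 1000 * 0.57) / (1000 * 9.81 * 20)
  = 9120 / 196200
  = 0.04648 m^3/s = 46.48 L/s


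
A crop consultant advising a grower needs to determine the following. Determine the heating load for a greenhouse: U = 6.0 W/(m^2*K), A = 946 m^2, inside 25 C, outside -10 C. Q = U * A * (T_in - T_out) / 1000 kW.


dT = 25 - (-10) = 35 K
Q = U * A * dT
  = 6.0 * 946 * 35
  = 198660 W = 198.66 kW


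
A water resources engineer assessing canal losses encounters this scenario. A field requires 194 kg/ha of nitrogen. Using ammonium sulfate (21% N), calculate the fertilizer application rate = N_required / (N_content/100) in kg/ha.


Rate = N_required / (N_content / 100)
     = 194 / (21 / 100)
     = 194 / 0.21
     = 923.81 kg/ha


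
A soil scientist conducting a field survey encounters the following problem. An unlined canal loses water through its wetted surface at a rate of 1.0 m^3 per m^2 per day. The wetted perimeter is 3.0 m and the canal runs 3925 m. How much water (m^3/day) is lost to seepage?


S = C * P * L
  = 1.0 * 3.0 * 3925
  = 11775 m^3/day


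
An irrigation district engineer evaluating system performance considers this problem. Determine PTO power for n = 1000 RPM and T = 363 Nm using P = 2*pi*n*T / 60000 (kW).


P = 2*pi*n*T / 60000
  = 2*pi * 1000 * 363 / 60000
  = 2280796.27 / 60000
  = 38.01 kW


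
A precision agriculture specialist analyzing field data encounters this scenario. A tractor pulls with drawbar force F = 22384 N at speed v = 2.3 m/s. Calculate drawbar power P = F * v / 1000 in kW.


P = F * v / 1000
  = 22384 * 2.3 / 1000
  = 51483.20 / 1000
  = 51.48 kW


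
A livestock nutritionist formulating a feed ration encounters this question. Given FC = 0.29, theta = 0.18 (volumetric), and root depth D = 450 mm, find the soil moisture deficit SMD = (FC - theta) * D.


SMD = (FC - theta) * D
    = (0.29 - 0.18) * 450
    = 0.110 * 450
    = 49.50 mm


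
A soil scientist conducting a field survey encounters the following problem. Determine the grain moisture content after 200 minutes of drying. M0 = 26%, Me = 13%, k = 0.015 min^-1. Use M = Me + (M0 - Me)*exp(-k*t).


M = Me + (M0 - Me) * e^(-k*t)
  = 13 + (26 - 13) * e^(-0.015*200)
  = 13 + 13 * e^(-3)
  = 13 + 13 * 0.04979
  = 13 + 0.6472
  = 13.65%


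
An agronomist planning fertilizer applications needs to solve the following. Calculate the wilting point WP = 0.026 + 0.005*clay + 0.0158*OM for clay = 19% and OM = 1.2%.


WP = 0.026 + 0.005*19 + 0.0158*1.2
   = 0.026 + 0.0950 + 0.0190
   = 0.1400


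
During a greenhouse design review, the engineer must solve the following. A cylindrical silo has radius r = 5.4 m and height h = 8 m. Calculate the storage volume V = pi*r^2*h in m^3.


V = pi * r^2 * h
  = pi * 5.4^2 * 8
  = pi * 29.16 * 8
  = 732.87 m^3


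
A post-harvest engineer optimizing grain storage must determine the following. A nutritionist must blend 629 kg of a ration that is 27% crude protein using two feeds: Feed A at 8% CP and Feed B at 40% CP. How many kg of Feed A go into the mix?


parts_A = CP_b - target = 40 - 27 = 13
parts_B = target - CP_a = 27 - 8 = 19
total_parts = 13 + 19 = 32
Feed A = 629 * 13 / 32 = 255.53 kg
Feed B = 629 * 19 / 32 = 373.47 kg

255.53 kg


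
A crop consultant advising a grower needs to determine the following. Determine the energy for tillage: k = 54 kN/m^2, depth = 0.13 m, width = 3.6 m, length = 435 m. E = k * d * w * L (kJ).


E = k * d * w * L
  = 54 * 0.13 * 3.6 * 435
  = 10993.32 kJ


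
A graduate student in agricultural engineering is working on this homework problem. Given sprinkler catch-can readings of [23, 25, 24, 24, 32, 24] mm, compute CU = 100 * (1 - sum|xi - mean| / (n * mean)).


xbar = 152 / 6 = 25.333
sum|xi - xbar| = 13.333
CU = 100 * (1 - 13.333 / (6 * 25.333))
   = 100 * (1 - 0.0877)
   = 91.23%


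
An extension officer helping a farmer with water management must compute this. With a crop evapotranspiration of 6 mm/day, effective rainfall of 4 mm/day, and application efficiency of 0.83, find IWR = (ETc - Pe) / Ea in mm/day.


IWR = (ETc - Pe) / Ea
    = (6 - 4) / 0.83
    = 2 / 0.83
    = 2.41 mm/day


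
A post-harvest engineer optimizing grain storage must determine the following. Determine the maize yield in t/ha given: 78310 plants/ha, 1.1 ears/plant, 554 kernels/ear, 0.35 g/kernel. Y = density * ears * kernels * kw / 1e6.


Y = density * ears * kernels * kw
  = 78310 * 1.1 * 554 * 0.35 g/ha
  = 16702739.90 g/ha
  = 16702.74 kg/ha = 16.70 t/ha


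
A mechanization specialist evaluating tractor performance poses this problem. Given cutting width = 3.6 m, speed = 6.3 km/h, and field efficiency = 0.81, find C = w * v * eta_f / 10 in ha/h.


C = w * v * eta_f / 10
  = 3.6 * 6.3 * 0.81 / 10
  = 18.37 / 10
  = 1.84 ha/h


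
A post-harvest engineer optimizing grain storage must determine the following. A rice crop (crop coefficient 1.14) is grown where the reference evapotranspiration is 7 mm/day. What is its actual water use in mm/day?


ETc = Kc * ET0
    = 1.14 * 7
    = 7.98 mm/day


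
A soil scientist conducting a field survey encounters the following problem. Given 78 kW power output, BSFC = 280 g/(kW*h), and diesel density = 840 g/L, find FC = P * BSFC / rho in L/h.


FC = P * BSFC / rho_fuel
   = 78 * 280 / 840
   = 21840 / 840
   = 26 L/h


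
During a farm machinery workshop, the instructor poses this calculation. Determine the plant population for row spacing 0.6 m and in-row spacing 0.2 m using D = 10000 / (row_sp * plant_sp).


D = 10000 / (row_sp * plant_sp)
  = 10000 / (0.6 * 0.2)
  = 10000 / 0.1200
  = 83333.33 plants/ha


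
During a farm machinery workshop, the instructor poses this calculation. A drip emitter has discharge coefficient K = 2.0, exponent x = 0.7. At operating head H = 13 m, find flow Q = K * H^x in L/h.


Q = K * H^x
  = 2.0 * 13^0.7
  = 2.0 * 6.0223
  = 12.04 L/h


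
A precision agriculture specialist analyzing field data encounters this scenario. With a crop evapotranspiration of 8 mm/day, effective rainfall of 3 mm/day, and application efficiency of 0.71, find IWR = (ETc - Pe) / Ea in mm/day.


IWR = (ETc - Pe) / Ea
    = (8 - 3) / 0.71
    = 5 / 0.71
    = 7.04 mm/day


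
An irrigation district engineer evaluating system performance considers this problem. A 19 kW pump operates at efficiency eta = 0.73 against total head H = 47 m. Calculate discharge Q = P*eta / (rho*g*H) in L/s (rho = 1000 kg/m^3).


Q = (P * 1000 * eta) / (rho * g * H)
  = (19 * 1000 * 0.73) / (1000 * 9.81 * 47)
  = 13870 / 461070
  = 0.03008 m^3/s = 30.08 L/s


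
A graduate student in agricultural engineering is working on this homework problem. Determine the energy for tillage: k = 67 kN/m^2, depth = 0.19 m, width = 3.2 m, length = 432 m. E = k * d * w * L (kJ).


E = k * d * w * L
  = 67 * 0.19 * 3.2 * 432
  = 17597.95 kJ


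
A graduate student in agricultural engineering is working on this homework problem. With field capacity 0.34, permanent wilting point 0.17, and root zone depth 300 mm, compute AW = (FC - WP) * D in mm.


AW = (FC - WP) * D
   = (0.34 - 0.17) * 300
   = 0.17 * 300
   = 51 mm


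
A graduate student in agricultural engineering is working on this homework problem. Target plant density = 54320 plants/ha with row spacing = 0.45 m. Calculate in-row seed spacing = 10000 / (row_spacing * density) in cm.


spacing = 10000 / (row_sp * density)
        = 10000 / (0.45 * 54320)
        = 10000 / 24444
        = 0.40910 m = 40.91 cm


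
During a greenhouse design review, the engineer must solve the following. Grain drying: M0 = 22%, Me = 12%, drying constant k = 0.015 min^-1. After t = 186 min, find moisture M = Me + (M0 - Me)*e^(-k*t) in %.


M = Me + (M0 - Me) * e^(-k*t)
  = 12 + (22 - 12) * e^(-0.015*186)
  = 12 + 10 * e^(-2.790)
  = 12 + 10 * 0.06142
  = 12 + 0.6142
  = 12.61%


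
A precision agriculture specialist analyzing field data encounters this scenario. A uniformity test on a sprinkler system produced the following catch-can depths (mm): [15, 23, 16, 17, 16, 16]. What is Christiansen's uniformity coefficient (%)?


xbar = 103 / 6 = 17.167
sum|xi - xbar| = 11.667
CU = 100 * (1 - 11.667 / (6 * 17.167))
   = 100 * (1 - 0.1133)
   = 88.67%


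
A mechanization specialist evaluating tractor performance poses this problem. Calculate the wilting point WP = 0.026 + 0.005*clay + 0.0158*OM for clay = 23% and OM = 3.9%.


WP = 0.026 + 0.005*23 + 0.0158*3.9
   = 0.026 + 0.1150 + 0.0616
   = 0.2026


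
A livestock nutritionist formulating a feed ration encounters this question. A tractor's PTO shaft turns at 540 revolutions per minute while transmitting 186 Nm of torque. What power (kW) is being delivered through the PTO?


P = 2*pi*n*T / 60000
  = 2*pi * 540 * 186 / 60000
  = 631083.13 / 60000
  = 10.52 kW


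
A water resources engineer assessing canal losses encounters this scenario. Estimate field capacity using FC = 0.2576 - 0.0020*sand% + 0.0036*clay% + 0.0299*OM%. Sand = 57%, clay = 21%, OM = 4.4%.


FC = 0.2576 - 0.0020*57 + 0.0036*21 + 0.0299*4.4
   = 0.2576 - 0.1140 + 0.0756 + 0.1316
   = 0.3508


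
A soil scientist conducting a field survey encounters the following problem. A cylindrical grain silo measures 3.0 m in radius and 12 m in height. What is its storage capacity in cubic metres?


V = pi * r^2 * h
  = pi * 3.0^2 * 12
  = pi * 9 * 12
  = 339.29 m^3


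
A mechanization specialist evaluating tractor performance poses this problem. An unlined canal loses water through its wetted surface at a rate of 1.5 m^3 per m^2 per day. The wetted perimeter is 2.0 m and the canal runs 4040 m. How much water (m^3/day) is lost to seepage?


S = C * P * L
  = 1.5 * 2.0 * 4040
  = 12120 m^3/day


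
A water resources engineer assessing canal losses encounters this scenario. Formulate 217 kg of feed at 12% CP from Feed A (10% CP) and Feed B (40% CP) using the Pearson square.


parts_A = CP_b - target = 40 - 12 = 28
parts_B = target - CP_a = 12 - 10 = 2
total_parts = 28 + 2 = 30
Feed A = 217 * 28 / 30 = 202.53 kg
Feed B = 217 * 2 / 30 = 14.47 kg

202.53 kg


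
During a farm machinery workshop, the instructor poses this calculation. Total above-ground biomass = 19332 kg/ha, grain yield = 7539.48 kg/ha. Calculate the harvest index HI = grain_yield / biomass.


HI = grain_yield / biomass
   = 7539.48 / 19332
   = 0.39


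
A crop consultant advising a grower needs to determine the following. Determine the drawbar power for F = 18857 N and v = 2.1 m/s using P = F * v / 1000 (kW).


P = F * v / 1000
  = 18857 * 2.1 / 1000
  = 39599.70 / 1000
  = 39.60 kW


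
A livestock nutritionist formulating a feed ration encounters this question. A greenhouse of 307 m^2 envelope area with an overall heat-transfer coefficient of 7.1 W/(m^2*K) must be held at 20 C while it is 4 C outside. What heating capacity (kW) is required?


dT = 20 - (4) = 16 K
Q = U * A * dT
  = 7.1 * 307 * 16
  = 34875.20 W = 34.88 kW


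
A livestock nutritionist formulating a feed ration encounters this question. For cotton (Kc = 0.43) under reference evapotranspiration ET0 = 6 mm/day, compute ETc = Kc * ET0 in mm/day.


ETc = Kc * ET0
    = 0.43 * 6
    = 2.58 mm/day


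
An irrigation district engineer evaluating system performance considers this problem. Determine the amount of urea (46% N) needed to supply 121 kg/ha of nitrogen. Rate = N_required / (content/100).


Rate = N_required / (N_content / 100)
     = 121 / (46 / 100)
     = 121 / 0.46
     = 263.04 kg/ha


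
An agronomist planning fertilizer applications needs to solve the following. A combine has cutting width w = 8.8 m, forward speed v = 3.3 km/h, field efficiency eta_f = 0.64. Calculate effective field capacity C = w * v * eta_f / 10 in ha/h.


C = w * v * eta_f / 10
  = 8.8 * 3.3 * 0.64 / 10
  = 18.59 / 10
  = 1.86 ha/h


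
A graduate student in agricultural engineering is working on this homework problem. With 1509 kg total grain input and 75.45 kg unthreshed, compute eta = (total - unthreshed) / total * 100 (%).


eta = (total - unthreshed) / total * 100
    = (1509 - 75.45) / 1509 * 100
    = 1433.55 / 1509 * 100
    = 95%


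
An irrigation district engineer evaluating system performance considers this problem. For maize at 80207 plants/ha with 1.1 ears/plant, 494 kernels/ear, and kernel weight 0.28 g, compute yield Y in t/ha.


Y = density * ears * kernels * kw
  = 80207 * 1.1 * 494 * 0.28 g/ha
  = 12203655.46 g/ha
  = 12203.66 kg/ha = 12.20 t/ha


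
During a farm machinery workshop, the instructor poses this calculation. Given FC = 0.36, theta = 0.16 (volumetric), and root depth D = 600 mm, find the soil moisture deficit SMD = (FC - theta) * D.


SMD = (FC - theta) * D
    = (0.36 - 0.16) * 600
    = 0.200 * 600
    = 120 mm


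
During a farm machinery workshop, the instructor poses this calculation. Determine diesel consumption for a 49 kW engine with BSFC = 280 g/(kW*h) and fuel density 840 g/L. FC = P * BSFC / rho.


FC = P * BSFC / rho_fuel
   = 49 * 280 / 840
   = 13720 / 840
   = 16.33 L/h


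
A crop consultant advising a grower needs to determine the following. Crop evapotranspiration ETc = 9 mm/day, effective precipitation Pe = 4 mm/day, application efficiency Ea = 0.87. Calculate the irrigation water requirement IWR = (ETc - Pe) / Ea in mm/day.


IWR = (ETc - Pe) / Ea
    = (9 - 4) / 0.87
    = 5 / 0.87
    = 5.75 mm/day


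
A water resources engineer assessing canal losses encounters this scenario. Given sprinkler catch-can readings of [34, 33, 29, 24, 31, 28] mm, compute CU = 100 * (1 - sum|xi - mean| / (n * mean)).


xbar = 179 / 6 = 29.833
sum|xi - xbar| = 17
CU = 100 * (1 - 17 / (6 * 29.833))
   = 100 * (1 - 0.0950)
   = 90.50%


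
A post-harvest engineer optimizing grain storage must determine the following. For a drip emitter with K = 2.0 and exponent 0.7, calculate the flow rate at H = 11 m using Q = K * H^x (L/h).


Q = K * H^x
  = 2.0 * 11^0.7
  = 2.0 * 5.3577
  = 10.72 L/h


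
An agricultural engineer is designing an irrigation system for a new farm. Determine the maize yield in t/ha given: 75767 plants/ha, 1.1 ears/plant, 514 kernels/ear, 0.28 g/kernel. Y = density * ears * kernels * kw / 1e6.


Y = density * ears * kernels * kw
  = 75767 * 1.1 * 514 * 0.28 g/ha
  = 11994825.30 g/ha
  = 11994.83 kg/ha = 11.99 t/ha


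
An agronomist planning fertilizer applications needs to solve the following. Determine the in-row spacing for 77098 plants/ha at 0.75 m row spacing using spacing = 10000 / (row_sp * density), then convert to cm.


spacing = 10000 / (row_sp * density)
        = 10000 / (0.75 * 77098)
        = 10000 / 57823.50
        = 0.17294 m = 17.29 cm


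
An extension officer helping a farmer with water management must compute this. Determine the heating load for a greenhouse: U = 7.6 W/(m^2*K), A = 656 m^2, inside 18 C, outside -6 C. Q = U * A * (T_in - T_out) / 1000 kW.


dT = 18 - (-6) = 24 K
Q = U * A * dT
  = 7.6 * 656 * 24
  = 119654.40 W = 119.65 kW


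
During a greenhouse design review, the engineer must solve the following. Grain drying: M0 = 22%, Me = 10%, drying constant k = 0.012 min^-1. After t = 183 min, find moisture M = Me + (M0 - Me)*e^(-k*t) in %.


M = Me + (M0 - Me) * e^(-k*t)
  = 10 + (22 - 10) * e^(-0.012*183)
  = 10 + 12 * e^(-2.196)
  = 10 + 12 * 0.11125
  = 10 + 1.3350
  = 11.33%


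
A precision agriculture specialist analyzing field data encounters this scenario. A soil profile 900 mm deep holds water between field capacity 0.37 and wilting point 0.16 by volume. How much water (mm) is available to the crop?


AW = (FC - WP) * D
   = (0.37 - 0.16) * 900
   = 0.21 * 900
   = 189 mm


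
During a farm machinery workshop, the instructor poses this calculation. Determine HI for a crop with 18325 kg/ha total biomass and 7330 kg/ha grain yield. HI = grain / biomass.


HI = grain_yield / biomass
   = 7330 / 18325
   = 0.40


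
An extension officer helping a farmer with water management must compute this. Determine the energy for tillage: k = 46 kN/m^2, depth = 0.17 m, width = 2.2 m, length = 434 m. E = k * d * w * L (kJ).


E = k * d * w * L
  = 46 * 0.17 * 2.2 * 434
  = 7466.54 kJ


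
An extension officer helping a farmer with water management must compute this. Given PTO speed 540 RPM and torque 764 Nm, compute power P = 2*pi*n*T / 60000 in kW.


P = 2*pi*n*T / 60000
  = 2*pi * 540 * 764 / 60000
  = 2592190.93 / 60000
  = 43.20 kW


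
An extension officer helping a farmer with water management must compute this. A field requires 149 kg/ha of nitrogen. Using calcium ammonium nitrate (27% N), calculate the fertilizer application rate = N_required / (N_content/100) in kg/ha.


Rate = N_required / (N_content / 100)
     = 149 / (27 / 100)
     = 149 / 0.27
     = 551.85 kg/ha


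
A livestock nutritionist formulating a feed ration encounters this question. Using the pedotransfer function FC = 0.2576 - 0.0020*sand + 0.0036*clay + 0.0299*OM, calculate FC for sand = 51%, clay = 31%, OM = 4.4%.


FC = 0.2576 - 0.0020*51 + 0.0036*31 + 0.0299*4.4
   = 0.2576 - 0.1020 + 0.1116 + 0.1316
   = 0.3988


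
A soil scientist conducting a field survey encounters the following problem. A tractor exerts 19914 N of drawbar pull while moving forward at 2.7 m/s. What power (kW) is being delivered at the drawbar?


P = F * v / 1000
  = 19914 * 2.7 / 1000
  = 53767.80 / 1000
  = 53.77 kW


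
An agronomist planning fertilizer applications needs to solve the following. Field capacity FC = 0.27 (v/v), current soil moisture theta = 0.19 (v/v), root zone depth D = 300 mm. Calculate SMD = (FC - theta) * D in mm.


SMD = (FC - theta) * D
    = (0.27 - 0.19) * 300
    = 0.080 * 300
    = 24 mm


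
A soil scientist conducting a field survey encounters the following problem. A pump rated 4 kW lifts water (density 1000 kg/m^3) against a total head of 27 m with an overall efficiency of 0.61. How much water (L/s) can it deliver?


Q = (P * 1000 * eta) / (rho * g * H)
  = (4 * 1000 * 0.61) / (1000 * 9.81 * 27)
  = 2440 / 264870
  = 0.00921 m^3/s = 9.21 L/s


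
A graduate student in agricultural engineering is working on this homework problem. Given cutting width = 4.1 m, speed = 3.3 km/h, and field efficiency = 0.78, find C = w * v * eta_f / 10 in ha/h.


C = w * v * eta_f / 10
  = 4.1 * 3.3 * 0.78 / 10
  = 10.55 / 10
  = 1.06 ha/h


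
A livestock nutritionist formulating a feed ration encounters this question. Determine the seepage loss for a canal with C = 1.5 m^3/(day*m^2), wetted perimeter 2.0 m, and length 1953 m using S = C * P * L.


S = C * P * L
  = 1.5 * 2.0 * 1953
  = 5859 m^3/day


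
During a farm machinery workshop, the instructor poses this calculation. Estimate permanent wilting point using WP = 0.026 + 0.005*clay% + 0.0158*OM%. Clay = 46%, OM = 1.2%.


WP = 0.026 + 0.005*46 + 0.0158*1.2
   = 0.026 + 0.2300 + 0.0190
   = 0.2750


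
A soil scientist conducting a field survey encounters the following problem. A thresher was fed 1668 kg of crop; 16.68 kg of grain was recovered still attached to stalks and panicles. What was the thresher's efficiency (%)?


eta = (total - unthreshed) / total * 100
    = (1668 - 16.68) / 1668 * 100
    = 1651.32 / 1668 * 100
    = 99%


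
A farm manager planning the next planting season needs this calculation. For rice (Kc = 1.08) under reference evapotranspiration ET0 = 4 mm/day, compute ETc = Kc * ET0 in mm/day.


ETc = Kc * ET0
    = 1.08 * 4
    = 4.32 mm/day


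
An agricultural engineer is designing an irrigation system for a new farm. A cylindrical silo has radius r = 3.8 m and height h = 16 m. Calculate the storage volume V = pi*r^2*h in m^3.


V = pi * r^2 * h
  = pi * 3.8^2 * 16
  = pi * 14.44 * 16
  = 725.83 m^3


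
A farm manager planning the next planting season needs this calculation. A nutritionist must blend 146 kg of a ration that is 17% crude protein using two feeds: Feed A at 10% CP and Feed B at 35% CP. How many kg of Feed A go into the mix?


parts_A = CP_b - target = 35 - 17 = 18
parts_B = target - CP_a = 17 - 10 = 7
total_parts = 18 + 7 = 25
Feed A = 146 * 18 / 25 = 105.12 kg
Feed B = 146 * 7 / 25 = 40.88 kg

105.12 kg


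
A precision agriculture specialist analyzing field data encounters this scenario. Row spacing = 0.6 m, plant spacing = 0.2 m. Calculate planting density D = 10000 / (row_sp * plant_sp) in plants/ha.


D = 10000 / (row_sp * plant_sp)
  = 10000 / (0.6 * 0.2)
  = 10000 / 0.1200
  = 83333.33 plants/ha


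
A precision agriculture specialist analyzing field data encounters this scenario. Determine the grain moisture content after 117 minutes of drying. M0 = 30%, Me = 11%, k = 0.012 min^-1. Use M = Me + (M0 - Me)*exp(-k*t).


M = Me + (M0 - Me) * e^(-k*t)
  = 11 + (30 - 11) * e^(-0.012*117)
  = 11 + 19 * e^(-1.404)
  = 11 + 19 * 0.24561
  = 11 + 4.6666
  = 15.67%


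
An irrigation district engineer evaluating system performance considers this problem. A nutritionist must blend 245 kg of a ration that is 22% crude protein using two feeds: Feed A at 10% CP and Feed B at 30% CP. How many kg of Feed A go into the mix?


parts_A = CP_b - target = 30 - 22 = 8
parts_B = target - CP_a = 22 - 10 = 12
total_parts = 8 + 12 = 20
Feed A = 245 * 8 / 20 = 98 kg
Feed B = 245 * 12 / 20 = 147 kg

98 kg


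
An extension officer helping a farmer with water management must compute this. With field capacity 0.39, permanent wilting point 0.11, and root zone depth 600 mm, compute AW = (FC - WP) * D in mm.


AW = (FC - WP) * D
   = (0.39 - 0.11) * 600
   = 0.28 * 600
   = 168 mm


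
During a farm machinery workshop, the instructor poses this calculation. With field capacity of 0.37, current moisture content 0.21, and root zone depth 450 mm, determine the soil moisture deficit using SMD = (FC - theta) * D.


SMD = (FC - theta) * D
    = (0.37 - 0.21) * 450
    = 0.160 * 450
    = 72 mm


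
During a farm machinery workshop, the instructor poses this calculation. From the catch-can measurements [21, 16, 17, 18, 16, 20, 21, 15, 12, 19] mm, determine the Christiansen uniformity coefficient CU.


xbar = 175 / 10 = 17.500
sum|xi - xbar| = 23
CU = 100 * (1 - 23 / (10 * 17.500))
   = 100 * (1 - 0.1314)
   = 86.86%


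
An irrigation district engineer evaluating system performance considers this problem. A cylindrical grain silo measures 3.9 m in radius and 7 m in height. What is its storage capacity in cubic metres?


V = pi * r^2 * h
  = pi * 3.9^2 * 7
  = pi * 15.21 * 7
  = 334.49 m^3


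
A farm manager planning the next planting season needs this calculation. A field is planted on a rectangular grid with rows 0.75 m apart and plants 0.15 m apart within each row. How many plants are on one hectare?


D = 10000 / (row_sp * plant_sp)
  = 10000 / (0.75 * 0.15)
  = 10000 / 0.1125
  = 88888.89 plants/ha


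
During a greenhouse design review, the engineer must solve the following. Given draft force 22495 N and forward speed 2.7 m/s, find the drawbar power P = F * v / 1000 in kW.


P = F * v / 1000
  = 22495 * 2.7 / 1000
  = 60736.50 / 1000
  = 60.74 kW


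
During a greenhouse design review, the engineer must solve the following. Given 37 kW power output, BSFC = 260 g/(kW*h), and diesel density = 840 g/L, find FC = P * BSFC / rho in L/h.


FC = P * BSFC / rho_fuel
   = 37 * 260 / 840
   = 9620 / 840
   = 11.45 L/h


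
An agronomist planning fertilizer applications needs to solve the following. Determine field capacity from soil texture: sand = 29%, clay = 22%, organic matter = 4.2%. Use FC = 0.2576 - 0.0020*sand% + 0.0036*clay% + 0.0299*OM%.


FC = 0.2576 - 0.0020*29 + 0.0036*22 + 0.0299*4.2
   = 0.2576 - 0.0580 + 0.0792 + 0.1256
   = 0.4044


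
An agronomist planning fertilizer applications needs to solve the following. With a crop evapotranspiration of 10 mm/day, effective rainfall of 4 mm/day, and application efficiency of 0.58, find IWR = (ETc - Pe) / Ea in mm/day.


IWR = (ETc - Pe) / Ea
    = (10 - 4) / 0.58
    = 6 / 0.58
    = 10.34 mm/day


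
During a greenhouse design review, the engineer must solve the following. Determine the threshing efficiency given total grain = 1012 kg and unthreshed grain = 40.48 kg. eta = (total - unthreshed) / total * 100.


eta = (total - unthreshed) / total * 100
    = (1012 - 40.48) / 1012 * 100
    = 971.52 / 1012 * 100
    = 96%


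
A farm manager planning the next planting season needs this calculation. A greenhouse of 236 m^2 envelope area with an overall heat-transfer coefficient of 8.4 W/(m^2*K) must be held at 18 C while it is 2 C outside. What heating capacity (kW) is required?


dT = 18 - (2) = 16 K
Q = U * A * dT
  = 8.4 * 236 * 16
  = 31718.40 W = 31.72 kW


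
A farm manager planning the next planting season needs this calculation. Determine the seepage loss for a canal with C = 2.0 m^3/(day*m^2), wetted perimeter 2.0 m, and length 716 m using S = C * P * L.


S = C * P * L
  = 2.0 * 2.0 * 716
  = 2864 m^3/day


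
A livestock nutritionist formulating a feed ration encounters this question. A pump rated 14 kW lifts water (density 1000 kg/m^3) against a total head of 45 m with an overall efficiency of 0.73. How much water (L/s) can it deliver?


Q = (P * 1000 * eta) / (rho * g * H)
  = (14 * 1000 * 0.73) / (1000 * 9.81 * 45)
  = 10220 / 441450
  = 0.02315 m^3/s = 23.15 L/s


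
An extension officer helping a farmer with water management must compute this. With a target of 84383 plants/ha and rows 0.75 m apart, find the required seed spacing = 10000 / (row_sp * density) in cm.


spacing = 10000 / (row_sp * density)
        = 10000 / (0.75 * 84383)
        = 10000 / 63287.25
        = 0.15801 m = 15.80 cm


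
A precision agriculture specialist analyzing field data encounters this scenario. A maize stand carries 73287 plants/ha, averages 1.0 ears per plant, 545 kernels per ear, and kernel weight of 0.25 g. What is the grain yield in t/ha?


Y = density * ears * kernels * kw
  = 73287 * 1.0 * 545 * 0.25 g/ha
  = 9985353.75 g/ha
  = 9985.35 kg/ha = 9.99 t/ha


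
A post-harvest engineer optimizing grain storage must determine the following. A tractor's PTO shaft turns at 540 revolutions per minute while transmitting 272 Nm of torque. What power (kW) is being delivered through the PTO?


P = 2*pi*n*T / 60000
  = 2*pi * 540 * 272 / 60000
  = 922874.26 / 60000
  = 15.38 kW


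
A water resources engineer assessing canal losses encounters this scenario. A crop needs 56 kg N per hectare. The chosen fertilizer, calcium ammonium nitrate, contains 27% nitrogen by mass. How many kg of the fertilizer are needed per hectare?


Rate = N_required / (N_content / 100)
     = 56 / (27 / 100)
     = 56 / 0.27
     = 207.41 kg/ha


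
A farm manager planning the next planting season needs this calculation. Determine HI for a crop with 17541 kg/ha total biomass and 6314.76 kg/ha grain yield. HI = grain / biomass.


HI = grain_yield / biomass
   = 6314.76 / 17541
   = 0.36


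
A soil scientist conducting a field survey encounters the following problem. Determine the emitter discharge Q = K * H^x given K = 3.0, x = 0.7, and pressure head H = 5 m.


Q = K * H^x
  = 3.0 * 5^0.7
  = 3.0 * 3.0852
  = 9.26 L/h


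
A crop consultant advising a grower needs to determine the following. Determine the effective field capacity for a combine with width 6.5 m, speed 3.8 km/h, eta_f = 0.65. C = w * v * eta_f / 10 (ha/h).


C = w * v * eta_f / 10
  = 6.5 * 3.8 * 0.65 / 10
  = 16.06 / 10
  = 1.61 ha/h


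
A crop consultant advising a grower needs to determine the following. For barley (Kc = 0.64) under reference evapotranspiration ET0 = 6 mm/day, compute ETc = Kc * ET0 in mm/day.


ETc = Kc * ET0
    = 0.64 * 6
    = 3.84 mm/day


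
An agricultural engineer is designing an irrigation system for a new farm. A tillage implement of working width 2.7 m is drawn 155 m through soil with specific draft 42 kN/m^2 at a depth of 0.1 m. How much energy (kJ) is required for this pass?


E = k * d * w * L
  = 42 * 0.1 * 2.7 * 155
  = 1757.70 kJ
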